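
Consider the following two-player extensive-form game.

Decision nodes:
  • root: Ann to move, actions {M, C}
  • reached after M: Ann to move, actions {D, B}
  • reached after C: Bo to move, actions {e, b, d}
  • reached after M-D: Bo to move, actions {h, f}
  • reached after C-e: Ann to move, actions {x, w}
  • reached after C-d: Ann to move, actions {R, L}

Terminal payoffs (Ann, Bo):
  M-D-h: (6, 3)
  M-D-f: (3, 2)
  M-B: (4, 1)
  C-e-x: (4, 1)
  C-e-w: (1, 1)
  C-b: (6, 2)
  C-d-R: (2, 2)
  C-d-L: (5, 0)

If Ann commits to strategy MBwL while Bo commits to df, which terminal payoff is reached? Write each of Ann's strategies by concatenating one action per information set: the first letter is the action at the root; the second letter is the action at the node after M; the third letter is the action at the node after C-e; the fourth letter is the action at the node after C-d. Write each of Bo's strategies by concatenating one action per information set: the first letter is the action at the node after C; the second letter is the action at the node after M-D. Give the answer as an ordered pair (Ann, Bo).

Trace the play path from the root:
  Ann plays M
  Ann plays B at [M]
→ terminal payoff (4, 1).
(Ann's choice at the node after C-e is never reached on this path, so it doesn't affect the outcome.)

(4, 1)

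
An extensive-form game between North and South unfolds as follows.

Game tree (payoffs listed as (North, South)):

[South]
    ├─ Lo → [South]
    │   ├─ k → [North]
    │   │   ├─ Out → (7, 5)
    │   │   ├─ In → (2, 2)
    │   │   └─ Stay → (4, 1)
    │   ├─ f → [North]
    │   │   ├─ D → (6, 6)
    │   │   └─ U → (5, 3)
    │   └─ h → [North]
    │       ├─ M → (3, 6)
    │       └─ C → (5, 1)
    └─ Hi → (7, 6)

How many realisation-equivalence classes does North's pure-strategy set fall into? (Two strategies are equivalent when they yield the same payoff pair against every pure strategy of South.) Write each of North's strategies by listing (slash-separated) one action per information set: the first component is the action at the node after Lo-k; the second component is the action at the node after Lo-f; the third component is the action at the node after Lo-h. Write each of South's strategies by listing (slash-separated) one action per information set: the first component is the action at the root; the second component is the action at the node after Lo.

12

North has 12 pure strategies: Out/D/M, Out/D/C, Out/U/M, Out/U/C, In/D/M, In/D/C, In/U/M, In/U/C, Stay/D/M, Stay/D/C, Stay/U/M, Stay/U/C. Columns: Lo/k, Lo/f, Lo/h, Hi/k, Hi/f, Hi/h.
{Out/D/M} → row (7,5) (6,6) (3,6) (7,6) (7,6) (7,6)
{Out/D/C} → row (7,5) (6,6) (5,1) (7,6) (7,6) (7,6)
{Out/U/M} → row (7,5) (5,3) (3,6) (7,6) (7,6) (7,6)
{Out/U/C} → row (7,5) (5,3) (5,1) (7,6) (7,6) (7,6)
{In/D/M} → row (2,2) (6,6) (3,6) (7,6) (7,6) (7,6)
{In/D/C} → row (2,2) (6,6) (5,1) (7,6) (7,6) (7,6)
{In/U/M} → row (2,2) (5,3) (3,6) (7,6) (7,6) (7,6)
{In/U/C} → row (2,2) (5,3) (5,1) (7,6) (7,6) (7,6)
{Stay/D/M} → row (4,1) (6,6) (3,6) (7,6) (7,6) (7,6)
{Stay/D/C} → row (4,1) (6,6) (5,1) (7,6) (7,6) (7,6)
{Stay/U/M} → row (4,1) (5,3) (3,6) (7,6) (7,6) (7,6)
{Stay/U/C} → row (4,1) (5,3) (5,1) (7,6) (7,6) (7,6)
That's 12 distinct rows out of 12 strategies.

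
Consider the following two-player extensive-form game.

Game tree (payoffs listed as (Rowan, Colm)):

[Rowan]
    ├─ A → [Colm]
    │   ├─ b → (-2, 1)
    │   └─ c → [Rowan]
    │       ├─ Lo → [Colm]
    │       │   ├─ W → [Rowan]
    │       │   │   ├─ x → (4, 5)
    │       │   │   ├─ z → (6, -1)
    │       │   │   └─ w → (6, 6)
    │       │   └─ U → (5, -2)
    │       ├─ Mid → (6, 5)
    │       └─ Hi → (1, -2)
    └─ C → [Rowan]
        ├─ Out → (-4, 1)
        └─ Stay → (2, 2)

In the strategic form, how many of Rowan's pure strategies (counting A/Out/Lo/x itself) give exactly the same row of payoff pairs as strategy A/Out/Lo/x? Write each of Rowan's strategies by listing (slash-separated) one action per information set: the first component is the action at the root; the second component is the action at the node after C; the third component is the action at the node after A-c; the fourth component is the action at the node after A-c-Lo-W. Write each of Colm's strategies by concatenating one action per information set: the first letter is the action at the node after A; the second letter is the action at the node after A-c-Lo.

Row for A/Out/Lo/x (columns bW, bU, cW, cU): (-2,1) (-2,1) (4,5) (5,-2).
Under A/Out/Lo/x, Rowan's choice at the node after C can never be reached regardless of what Colm does, so varying those choices leaves every outcome unchanged.
Holding the reachable choices fixed and varying the unreachable one freely already gives 2 equivalent strategies.
No other strategy reproduces this row, so those 2 are the full class: A/Out/Lo/x, A/Stay/Lo/x.

2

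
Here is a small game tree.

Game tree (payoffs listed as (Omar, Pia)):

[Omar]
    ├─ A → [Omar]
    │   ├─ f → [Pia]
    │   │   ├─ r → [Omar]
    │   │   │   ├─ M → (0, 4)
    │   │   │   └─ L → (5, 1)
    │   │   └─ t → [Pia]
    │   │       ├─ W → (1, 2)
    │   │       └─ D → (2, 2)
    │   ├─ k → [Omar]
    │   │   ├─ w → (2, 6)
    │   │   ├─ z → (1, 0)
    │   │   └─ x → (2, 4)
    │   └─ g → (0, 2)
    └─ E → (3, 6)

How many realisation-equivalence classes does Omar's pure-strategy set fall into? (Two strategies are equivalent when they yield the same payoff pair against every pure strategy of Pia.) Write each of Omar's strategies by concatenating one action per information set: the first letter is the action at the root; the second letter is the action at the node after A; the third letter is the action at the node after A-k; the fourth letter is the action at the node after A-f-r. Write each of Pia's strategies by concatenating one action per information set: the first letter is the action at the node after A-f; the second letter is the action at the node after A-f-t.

7

Omar has 36 pure strategies: AfwM, AfwL, AfzM, AfzL, AfxM, AfxL, AkwM, AkwL, AkzM, AkzL, AkxM, AkxL, AgwM, AgwL, AgzM, AgzL, AgxM, AgxL, EfwM, EfwL, EfzM, EfzL, EfxM, EfxL, EkwM, EkwL, EkzM, EkzL, EkxM, EkxL, EgwM, EgwL, EgzM, EgzL, EgxM, EgxL. Columns: rW, rD, tW, tD.
{AfwM, AfzM, AfxM} → row (0,4) (0,4) (1,2) (2,2)
{AfwL, AfzL, AfxL} → row (5,1) (5,1) (1,2) (2,2)
{AkwM, AkwL} → row (2,6) (2,6) (2,6) (2,6)
{AkzM, AkzL} → row (1,0) (1,0) (1,0) (1,0)
{AkxM, AkxL} → row (2,4) (2,4) (2,4) (2,4)
{AgwM, AgwL, AgzM, AgzL, AgxM, AgxL} → row (0,2) (0,2) (0,2) (0,2)
{EfwM, EfwL, EfzM, EfzL, EfxM, EfxL, EkwM, EkwL, EkzM, EkzL, EkxM, EkxL, EgwM, EgwL, EgzM, EgzL, EgxM, EgxL} → row (3,6) (3,6) (3,6) (3,6)
That's 7 distinct rows out of 36 strategies.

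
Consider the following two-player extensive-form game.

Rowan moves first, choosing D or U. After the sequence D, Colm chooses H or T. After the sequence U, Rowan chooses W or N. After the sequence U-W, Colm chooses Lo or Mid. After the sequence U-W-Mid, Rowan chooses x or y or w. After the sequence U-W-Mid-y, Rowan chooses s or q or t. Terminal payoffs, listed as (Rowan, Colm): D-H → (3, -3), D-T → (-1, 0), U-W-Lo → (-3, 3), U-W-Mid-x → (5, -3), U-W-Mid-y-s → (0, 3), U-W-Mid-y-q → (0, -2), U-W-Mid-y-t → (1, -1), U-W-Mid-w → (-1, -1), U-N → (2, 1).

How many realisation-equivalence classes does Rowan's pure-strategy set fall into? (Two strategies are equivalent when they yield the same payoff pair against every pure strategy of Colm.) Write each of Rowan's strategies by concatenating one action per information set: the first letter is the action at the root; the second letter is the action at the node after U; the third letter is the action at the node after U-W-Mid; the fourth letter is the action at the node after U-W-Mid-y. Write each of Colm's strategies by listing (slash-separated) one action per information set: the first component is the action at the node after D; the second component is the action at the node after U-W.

7

Rowan has 36 pure strategies: DWxs, DWxq, DWxt, DWys, DWyq, DWyt, DWws, DWwq, DWwt, DNxs, DNxq, DNxt, DNys, DNyq, DNyt, DNws, DNwq, DNwt, UWxs, UWxq, UWxt, UWys, UWyq, UWyt, UWws, UWwq, UWwt, UNxs, UNxq, UNxt, UNys, UNyq, UNyt, UNws, UNwq, UNwt. Columns: H/Lo, H/Mid, T/Lo, T/Mid.
{DWxs, DWxq, DWxt, DWys, DWyq, DWyt, DWws, DWwq, DWwt, DNxs, DNxq, DNxt, DNys, DNyq, DNyt, DNws, DNwq, DNwt} → row (3,-3) (3,-3) (-1,0) (-1,0)
{UWxs, UWxq, UWxt} → row (-3,3) (5,-3) (-3,3) (5,-3)
{UWys} → row (-3,3) (0,3) (-3,3) (0,3)
{UWyq} → row (-3,3) (0,-2) (-3,3) (0,-2)
{UWyt} → row (-3,3) (1,-1) (-3,3) (1,-1)
{UWws, UWwq, UWwt} → row (-3,3) (-1,-1) (-3,3) (-1,-1)
{UNxs, UNxq, UNxt, UNys, UNyq, UNyt, UNws, UNwq, UNwt} → row (2,1) (2,1) (2,1) (2,1)
That's 7 distinct rows out of 36 strategies.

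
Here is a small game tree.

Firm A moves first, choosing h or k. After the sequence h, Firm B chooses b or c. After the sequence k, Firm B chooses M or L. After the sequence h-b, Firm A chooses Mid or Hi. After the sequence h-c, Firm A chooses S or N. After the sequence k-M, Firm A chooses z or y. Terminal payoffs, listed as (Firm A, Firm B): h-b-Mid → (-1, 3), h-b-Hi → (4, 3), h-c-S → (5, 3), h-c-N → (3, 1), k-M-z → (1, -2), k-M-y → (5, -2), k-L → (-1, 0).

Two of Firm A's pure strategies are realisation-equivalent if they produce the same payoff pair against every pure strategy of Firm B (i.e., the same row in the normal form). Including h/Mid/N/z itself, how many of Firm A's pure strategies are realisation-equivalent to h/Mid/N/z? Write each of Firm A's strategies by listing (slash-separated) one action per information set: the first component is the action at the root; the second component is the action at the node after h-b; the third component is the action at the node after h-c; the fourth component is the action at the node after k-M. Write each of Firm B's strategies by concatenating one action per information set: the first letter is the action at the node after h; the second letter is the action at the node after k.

Row for h/Mid/N/z (columns bM, bL, cM, cL): (-1,3) (-1,3) (3,1) (3,1).
Under h/Mid/N/z, Firm A's choice at the node after k-M can never be reached regardless of what Firm B does, so varying those choices leaves every outcome unchanged.
Holding the reachable choices fixed and varying the unreachable one freely already gives 2 equivalent strategies.
No other strategy reproduces this row, so those 2 are the full class: h/Mid/N/z, h/Mid/N/y.

2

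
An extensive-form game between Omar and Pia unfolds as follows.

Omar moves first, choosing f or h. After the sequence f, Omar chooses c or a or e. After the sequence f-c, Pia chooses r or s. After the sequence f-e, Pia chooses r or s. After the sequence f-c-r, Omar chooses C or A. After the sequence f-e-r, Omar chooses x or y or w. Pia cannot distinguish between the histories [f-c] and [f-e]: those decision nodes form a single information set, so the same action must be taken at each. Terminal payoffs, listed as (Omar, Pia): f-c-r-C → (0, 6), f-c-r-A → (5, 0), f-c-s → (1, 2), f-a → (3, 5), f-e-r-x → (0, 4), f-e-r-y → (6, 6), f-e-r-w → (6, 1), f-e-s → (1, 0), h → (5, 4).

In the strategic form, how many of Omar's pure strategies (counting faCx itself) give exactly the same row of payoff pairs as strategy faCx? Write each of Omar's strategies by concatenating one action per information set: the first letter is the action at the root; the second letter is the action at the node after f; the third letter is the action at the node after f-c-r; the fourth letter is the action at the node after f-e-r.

6

Row for faCx (columns r, s): (3,5) (3,5).
Under faCx, Omar's choice at the node after f-c-r and at the node after f-e-r can never be reached regardless of what Pia does, so varying those choices leaves every outcome unchanged.
Holding the reachable choices fixed and varying the unreachable ones freely already gives 2 × 3 = 6 equivalent strategies.
No other strategy reproduces this row, so those 6 are the full class: faCx, faCy, faCw, faAx, faAy, faAw.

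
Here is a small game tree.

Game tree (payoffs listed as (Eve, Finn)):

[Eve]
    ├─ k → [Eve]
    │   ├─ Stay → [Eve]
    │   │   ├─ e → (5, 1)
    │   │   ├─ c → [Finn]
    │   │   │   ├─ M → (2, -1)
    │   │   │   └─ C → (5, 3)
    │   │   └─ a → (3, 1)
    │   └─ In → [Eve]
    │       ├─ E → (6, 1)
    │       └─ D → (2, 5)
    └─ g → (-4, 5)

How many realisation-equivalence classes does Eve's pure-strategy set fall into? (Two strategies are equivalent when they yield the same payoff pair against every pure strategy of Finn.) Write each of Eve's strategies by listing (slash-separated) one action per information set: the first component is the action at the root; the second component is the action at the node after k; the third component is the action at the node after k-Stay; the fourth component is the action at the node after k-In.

6

Eve has 24 pure strategies: k/Stay/e/E, k/Stay/e/D, k/Stay/c/E, k/Stay/c/D, k/Stay/a/E, k/Stay/a/D, k/In/e/E, k/In/e/D, k/In/c/E, k/In/c/D, k/In/a/E, k/In/a/D, g/Stay/e/E, g/Stay/e/D, g/Stay/c/E, g/Stay/c/D, g/Stay/a/E, g/Stay/a/D, g/In/e/E, g/In/e/D, g/In/c/E, g/In/c/D, g/In/a/E, g/In/a/D. Columns: M, C.
{k/Stay/e/E, k/Stay/e/D} → row (5,1) (5,1)
{k/Stay/c/E, k/Stay/c/D} → row (2,-1) (5,3)
{k/Stay/a/E, k/Stay/a/D} → row (3,1) (3,1)
{k/In/e/E, k/In/c/E, k/In/a/E} → row (6,1) (6,1)
{k/In/e/D, k/In/c/D, k/In/a/D} → row (2,5) (2,5)
{g/Stay/e/E, g/Stay/e/D, g/Stay/c/E, g/Stay/c/D, g/Stay/a/E, g/Stay/a/D, g/In/e/E, g/In/e/D, g/In/c/E, g/In/c/D, g/In/a/E, g/In/a/D} → row (-4,5) (-4,5)
That's 6 distinct rows out of 24 strategies.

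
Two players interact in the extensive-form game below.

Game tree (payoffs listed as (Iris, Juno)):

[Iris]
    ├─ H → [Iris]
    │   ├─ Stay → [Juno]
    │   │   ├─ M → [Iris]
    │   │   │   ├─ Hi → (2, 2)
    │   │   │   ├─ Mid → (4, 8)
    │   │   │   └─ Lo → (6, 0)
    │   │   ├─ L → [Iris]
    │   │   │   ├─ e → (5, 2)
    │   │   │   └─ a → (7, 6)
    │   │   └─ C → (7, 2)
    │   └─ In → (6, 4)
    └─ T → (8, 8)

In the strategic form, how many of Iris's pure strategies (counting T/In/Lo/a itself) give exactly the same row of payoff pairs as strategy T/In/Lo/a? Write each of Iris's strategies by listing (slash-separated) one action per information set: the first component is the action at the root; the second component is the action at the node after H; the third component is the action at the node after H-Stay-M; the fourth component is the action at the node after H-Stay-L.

12

Row for T/In/Lo/a (columns M, L, C): (8,8) (8,8) (8,8).
Under T/In/Lo/a, Iris's choice at the node after H and at the node after H-Stay-M and at the node after H-Stay-L can never be reached regardless of what Juno does, so varying those choices leaves every outcome unchanged.
Holding the reachable choices fixed and varying the unreachable ones freely already gives 2 × 3 × 2 = 12 equivalent strategies.
No other strategy reproduces this row, so those 12 are the full class: T/Stay/Hi/e, T/Stay/Hi/a, T/Stay/Mid/e, T/Stay/Mid/a, T/Stay/Lo/e, T/Stay/Lo/a, T/In/Hi/e, T/In/Hi/a, T/In/Mid/e, T/In/Mid/a, T/In/Lo/e, T/In/Lo/a.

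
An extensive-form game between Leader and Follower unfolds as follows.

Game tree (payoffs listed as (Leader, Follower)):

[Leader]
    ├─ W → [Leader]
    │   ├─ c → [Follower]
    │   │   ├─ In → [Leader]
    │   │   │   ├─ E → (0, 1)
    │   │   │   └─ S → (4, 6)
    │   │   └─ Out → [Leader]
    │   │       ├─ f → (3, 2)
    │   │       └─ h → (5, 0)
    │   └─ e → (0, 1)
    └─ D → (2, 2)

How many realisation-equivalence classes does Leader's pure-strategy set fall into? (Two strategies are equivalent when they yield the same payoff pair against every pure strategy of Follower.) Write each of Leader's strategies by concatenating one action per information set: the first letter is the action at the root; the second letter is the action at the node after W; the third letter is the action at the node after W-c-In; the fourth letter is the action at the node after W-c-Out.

6

Leader has 16 pure strategies: WcEf, WcEh, WcSf, WcSh, WeEf, WeEh, WeSf, WeSh, DcEf, DcEh, DcSf, DcSh, DeEf, DeEh, DeSf, DeSh. Columns: In, Out.
{WcEf} → row (0,1) (3,2)
{WcEh} → row (0,1) (5,0)
{WcSf} → row (4,6) (3,2)
{WcSh} → row (4,6) (5,0)
{WeEf, WeEh, WeSf, WeSh} → row (0,1) (0,1)
{DcEf, DcEh, DcSf, DcSh, DeEf, DeEh, DeSf, DeSh} → row (2,2) (2,2)
That's 6 distinct rows out of 16 strategies.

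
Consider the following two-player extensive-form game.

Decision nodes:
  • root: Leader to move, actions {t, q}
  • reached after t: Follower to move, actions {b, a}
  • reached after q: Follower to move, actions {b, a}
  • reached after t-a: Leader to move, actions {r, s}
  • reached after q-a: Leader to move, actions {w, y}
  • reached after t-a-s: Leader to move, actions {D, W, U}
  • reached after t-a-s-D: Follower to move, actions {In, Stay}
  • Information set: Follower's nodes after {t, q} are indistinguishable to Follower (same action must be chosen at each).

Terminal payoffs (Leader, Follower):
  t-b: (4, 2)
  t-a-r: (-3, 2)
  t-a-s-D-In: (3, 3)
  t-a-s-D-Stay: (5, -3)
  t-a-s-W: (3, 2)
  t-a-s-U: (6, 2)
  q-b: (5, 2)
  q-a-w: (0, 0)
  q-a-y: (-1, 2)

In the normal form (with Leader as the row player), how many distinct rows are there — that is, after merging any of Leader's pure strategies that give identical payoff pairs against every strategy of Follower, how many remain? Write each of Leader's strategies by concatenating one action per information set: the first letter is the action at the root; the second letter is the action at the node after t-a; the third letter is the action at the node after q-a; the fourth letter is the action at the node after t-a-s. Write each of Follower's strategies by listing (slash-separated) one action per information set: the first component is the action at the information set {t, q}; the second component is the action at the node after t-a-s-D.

Leader has 24 pure strategies: trwD, trwW, trwU, tryD, tryW, tryU, tswD, tswW, tswU, tsyD, tsyW, tsyU, qrwD, qrwW, qrwU, qryD, qryW, qryU, qswD, qswW, qswU, qsyD, qsyW, qsyU. Columns: b/In, b/Stay, a/In, a/Stay.
{trwD, trwW, trwU, tryD, tryW, tryU} → row (4,2) (4,2) (-3,2) (-3,2)
{tswD, tsyD} → row (4,2) (4,2) (3,3) (5,-3)
{tswW, tsyW} → row (4,2) (4,2) (3,2) (3,2)
{tswU, tsyU} → row (4,2) (4,2) (6,2) (6,2)
{qrwD, qrwW, qrwU, qswD, qswW, qswU} → row (5,2) (5,2) (0,0) (0,0)
{qryD, qryW, qryU, qsyD, qsyW, qsyU} → row (5,2) (5,2) (-1,2) (-1,2)
That's 6 distinct rows out of 24 strategies.

6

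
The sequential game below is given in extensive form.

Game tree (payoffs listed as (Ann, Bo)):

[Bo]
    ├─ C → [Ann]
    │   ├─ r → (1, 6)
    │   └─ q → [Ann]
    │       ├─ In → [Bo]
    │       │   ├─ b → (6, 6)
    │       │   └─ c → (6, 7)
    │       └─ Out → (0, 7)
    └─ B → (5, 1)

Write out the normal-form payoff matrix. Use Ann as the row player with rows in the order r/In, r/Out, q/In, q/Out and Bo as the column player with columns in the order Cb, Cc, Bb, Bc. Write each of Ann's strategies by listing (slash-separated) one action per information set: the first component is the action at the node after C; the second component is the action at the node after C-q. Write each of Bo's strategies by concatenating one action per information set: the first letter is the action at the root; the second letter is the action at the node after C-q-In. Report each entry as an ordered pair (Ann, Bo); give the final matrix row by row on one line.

r/In: (1,6) (1,6) (5,1) (5,1) | r/Out: (1,6) (1,6) (5,1) (5,1) | q/In: (6,6) (6,7) (5,1) (5,1) | q/Out: (0,7) (0,7) (5,1) (5,1)

Row r/In: Cb→(1,6), Cc→(1,6), Bb→(5,1), Bc→(5,1)
Row r/Out: Cb→(1,6), Cc→(1,6), Bb→(5,1), Bc→(5,1)
Row q/In: Cb→(6,6), Cc→(6,7), Bb→(5,1), Bc→(5,1)
Row q/Out: Cb→(0,7), Cc→(0,7), Bb→(5,1), Bc→(5,1)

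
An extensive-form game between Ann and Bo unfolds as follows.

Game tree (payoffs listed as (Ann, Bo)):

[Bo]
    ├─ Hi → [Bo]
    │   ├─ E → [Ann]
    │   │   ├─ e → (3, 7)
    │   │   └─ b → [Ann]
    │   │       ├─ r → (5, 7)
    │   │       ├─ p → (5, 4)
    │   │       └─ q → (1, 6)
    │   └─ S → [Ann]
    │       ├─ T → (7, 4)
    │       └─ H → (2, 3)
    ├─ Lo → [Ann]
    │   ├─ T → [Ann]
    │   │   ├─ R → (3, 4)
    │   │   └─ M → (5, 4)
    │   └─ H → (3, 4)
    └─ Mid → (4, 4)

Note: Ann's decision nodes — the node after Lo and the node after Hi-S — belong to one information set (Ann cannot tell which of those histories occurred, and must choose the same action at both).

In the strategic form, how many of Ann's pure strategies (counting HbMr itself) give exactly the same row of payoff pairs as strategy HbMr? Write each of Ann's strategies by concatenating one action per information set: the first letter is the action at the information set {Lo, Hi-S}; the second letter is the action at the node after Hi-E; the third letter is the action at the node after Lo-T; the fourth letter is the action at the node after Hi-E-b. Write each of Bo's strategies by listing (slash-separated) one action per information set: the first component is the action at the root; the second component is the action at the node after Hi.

Row for HbMr (columns Hi/E, Hi/S, Lo/E, Lo/S, Mid/E, Mid/S): (5,7) (2,3) (3,4) (3,4) (4,4) (4,4).
Under HbMr, Ann's choice at the node after Lo-T can never be reached regardless of what Bo does, so varying those choices leaves every outcome unchanged.
Holding the reachable choices fixed and varying the unreachable one freely already gives 2 equivalent strategies.
No other strategy reproduces this row, so those 2 are the full class: HbRr, HbMr.

2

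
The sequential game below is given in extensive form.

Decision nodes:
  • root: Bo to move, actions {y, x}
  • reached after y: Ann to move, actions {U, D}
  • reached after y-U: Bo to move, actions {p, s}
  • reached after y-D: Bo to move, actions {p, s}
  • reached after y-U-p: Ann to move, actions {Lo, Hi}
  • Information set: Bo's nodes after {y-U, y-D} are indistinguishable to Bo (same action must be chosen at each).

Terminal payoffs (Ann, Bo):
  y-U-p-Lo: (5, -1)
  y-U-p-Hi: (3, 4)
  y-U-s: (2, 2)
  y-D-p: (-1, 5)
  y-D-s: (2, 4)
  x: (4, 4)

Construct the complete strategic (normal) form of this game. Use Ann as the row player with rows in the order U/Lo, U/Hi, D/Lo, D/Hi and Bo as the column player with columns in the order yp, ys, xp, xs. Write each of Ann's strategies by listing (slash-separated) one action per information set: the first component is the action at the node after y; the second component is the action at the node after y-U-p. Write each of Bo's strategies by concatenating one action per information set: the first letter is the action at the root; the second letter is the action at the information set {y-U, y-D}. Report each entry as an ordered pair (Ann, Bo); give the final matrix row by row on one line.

Row U/Lo: yp→(5,-1), ys→(2,2), xp→(4,4), xs→(4,4)
Row U/Hi: yp→(3,4), ys→(2,2), xp→(4,4), xs→(4,4)
Row D/Lo: yp→(-1,5), ys→(2,4), xp→(4,4), xs→(4,4)
Row D/Hi: yp→(-1,5), ys→(2,4), xp→(4,4), xs→(4,4)

U/Lo: (5,-1) (2,2) (4,4) (4,4) | U/Hi: (3,4) (2,2) (4,4) (4,4) | D/Lo: (-1,5) (2,4) (4,4) (4,4) | D/Hi: (-1,5) (2,4) (4,4) (4,4)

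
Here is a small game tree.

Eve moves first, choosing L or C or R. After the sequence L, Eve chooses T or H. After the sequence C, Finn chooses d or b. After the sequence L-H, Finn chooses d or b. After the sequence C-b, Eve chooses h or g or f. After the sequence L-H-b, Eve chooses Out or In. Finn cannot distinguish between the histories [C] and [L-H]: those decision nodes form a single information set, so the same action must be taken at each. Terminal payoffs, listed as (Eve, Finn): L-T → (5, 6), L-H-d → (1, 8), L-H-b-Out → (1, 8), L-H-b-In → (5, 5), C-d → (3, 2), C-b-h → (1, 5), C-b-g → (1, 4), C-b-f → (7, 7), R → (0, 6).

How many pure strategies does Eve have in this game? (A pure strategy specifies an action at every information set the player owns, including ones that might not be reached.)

Eve owns the root with actions {L, C, R} — three choices.
Eve owns the node after L with actions {T, H} — two choices.
Eve owns the node after C-b with actions {h, g, f} — three choices.
Eve owns the node after L-H-b with actions {Out, In} — two choices.
A pure strategy fixes one action at each information set independently, so the count is the product 3 × 2 × 3 × 2 = 36.

36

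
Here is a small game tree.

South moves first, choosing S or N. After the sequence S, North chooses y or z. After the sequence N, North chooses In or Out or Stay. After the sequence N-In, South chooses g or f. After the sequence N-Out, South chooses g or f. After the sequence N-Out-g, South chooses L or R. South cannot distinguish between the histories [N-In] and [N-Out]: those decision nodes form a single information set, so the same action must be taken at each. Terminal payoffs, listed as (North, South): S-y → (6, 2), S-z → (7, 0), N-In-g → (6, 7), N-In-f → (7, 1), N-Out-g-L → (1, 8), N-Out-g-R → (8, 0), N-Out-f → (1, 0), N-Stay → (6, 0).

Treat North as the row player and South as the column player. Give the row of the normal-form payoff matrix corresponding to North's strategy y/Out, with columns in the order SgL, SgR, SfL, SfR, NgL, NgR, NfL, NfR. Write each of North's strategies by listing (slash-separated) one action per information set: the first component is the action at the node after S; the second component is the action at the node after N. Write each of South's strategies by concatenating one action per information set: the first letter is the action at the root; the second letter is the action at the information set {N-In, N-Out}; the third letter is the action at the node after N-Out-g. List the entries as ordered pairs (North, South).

(6,2) (6,2) (6,2) (6,2) (1,8) (8,0) (1,0) (1,0)

vs SgL: South plays S → North plays y at [S] → (6, 2)
vs SgR: South plays S → North plays y at [S] → (6, 2)
vs SfL: South plays S → North plays y at [S] → (6, 2)
vs SfR: South plays S → North plays y at [S] → (6, 2)
vs NgL: South plays N → North plays Out at [N] → South plays g at [N-Out] → South plays L at [N-Out-g] → (1, 8)
vs NgR: South plays N → North plays Out at [N] → South plays g at [N-Out] → South plays R at [N-Out-g] → (8, 0)
vs NfL: South plays N → North plays Out at [N] → South plays f at [N-Out] → (1, 0)
vs NfR: South plays N → North plays Out at [N] → South plays f at [N-Out] → (1, 0)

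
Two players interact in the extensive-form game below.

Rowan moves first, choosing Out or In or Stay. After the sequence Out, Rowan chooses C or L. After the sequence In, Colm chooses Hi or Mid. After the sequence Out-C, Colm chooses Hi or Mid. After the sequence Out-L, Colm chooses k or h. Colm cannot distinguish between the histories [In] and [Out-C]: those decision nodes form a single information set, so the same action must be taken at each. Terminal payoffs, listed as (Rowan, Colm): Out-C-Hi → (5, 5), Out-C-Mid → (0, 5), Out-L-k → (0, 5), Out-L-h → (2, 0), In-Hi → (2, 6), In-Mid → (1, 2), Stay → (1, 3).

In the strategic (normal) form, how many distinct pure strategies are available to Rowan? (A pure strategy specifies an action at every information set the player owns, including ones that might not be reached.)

Rowan owns the root with actions {Out, In, Stay} — three choices.
Rowan owns the node after Out with actions {C, L} — two choices.
A pure strategy fixes one action at each information set independently, so the count is the product 3 × 2 = 6.
(For reference, Colm has 4 pure strategies, giving a 6×4 normal-form matrix.)

6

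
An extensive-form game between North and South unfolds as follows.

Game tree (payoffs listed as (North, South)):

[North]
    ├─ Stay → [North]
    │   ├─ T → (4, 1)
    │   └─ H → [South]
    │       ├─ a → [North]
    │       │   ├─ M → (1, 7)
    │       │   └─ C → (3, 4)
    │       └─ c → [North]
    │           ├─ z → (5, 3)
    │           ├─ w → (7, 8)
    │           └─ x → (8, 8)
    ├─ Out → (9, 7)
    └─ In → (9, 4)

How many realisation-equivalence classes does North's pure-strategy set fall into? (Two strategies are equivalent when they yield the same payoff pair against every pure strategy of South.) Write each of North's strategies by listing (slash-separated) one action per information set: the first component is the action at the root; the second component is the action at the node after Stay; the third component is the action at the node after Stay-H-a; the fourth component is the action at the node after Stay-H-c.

9

North has 36 pure strategies: Stay/T/M/z, Stay/T/M/w, Stay/T/M/x, Stay/T/C/z, Stay/T/C/w, Stay/T/C/x, Stay/H/M/z, Stay/H/M/w, Stay/H/M/x, Stay/H/C/z, Stay/H/C/w, Stay/H/C/x, Out/T/M/z, Out/T/M/w, Out/T/M/x, Out/T/C/z, Out/T/C/w, Out/T/C/x, Out/H/M/z, Out/H/M/w, Out/H/M/x, Out/H/C/z, Out/H/C/w, Out/H/C/x, In/T/M/z, In/T/M/w, In/T/M/x, In/T/C/z, In/T/C/w, In/T/C/x, In/H/M/z, In/H/M/w, In/H/M/x, In/H/C/z, In/H/C/w, In/H/C/x. Columns: a, c.
{Stay/T/M/z, Stay/T/M/w, Stay/T/M/x, Stay/T/C/z, Stay/T/C/w, Stay/T/C/x} → row (4,1) (4,1)
{Stay/H/M/z} → row (1,7) (5,3)
{Stay/H/M/w} → row (1,7) (7,8)
{Stay/H/M/x} → row (1,7) (8,8)
{Stay/H/C/z} → row (3,4) (5,3)
{Stay/H/C/w} → row (3,4) (7,8)
{Stay/H/C/x} → row (3,4) (8,8)
{Out/T/M/z, Out/T/M/w, Out/T/M/x, Out/T/C/z, Out/T/C/w, Out/T/C/x, Out/H/M/z, Out/H/M/w, Out/H/M/x, Out/H/C/z, Out/H/C/w, Out/H/C/x} → row (9,7) (9,7)
{In/T/M/z, In/T/M/w, In/T/M/x, In/T/C/z, In/T/C/w, In/T/C/x, In/H/M/z, In/H/M/w, In/H/M/x, In/H/C/z, In/H/C/w, In/H/C/x} → row (9,4) (9,4)
That's 9 distinct rows out of 36 strategies.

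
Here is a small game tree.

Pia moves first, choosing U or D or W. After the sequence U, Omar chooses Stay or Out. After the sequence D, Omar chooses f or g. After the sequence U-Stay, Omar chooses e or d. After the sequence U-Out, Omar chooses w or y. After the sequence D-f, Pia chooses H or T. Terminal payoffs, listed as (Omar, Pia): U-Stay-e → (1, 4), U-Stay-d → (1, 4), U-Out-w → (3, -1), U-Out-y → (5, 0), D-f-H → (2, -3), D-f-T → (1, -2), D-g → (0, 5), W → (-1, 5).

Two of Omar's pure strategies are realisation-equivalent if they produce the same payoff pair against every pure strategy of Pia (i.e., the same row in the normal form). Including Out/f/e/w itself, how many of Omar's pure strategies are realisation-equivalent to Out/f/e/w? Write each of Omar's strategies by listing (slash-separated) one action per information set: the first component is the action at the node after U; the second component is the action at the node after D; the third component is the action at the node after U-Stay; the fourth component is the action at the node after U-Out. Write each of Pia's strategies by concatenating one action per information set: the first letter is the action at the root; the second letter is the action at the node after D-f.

2

Row for Out/f/e/w (columns UH, UT, DH, DT, WH, WT): (3,-1) (3,-1) (2,-3) (1,-2) (-1,5) (-1,5).
Under Out/f/e/w, Omar's choice at the node after U-Stay can never be reached regardless of what Pia does, so varying those choices leaves every outcome unchanged.
Holding the reachable choices fixed and varying the unreachable one freely already gives 2 equivalent strategies.
No other strategy reproduces this row, so those 2 are the full class: Out/f/e/w, Out/f/d/w.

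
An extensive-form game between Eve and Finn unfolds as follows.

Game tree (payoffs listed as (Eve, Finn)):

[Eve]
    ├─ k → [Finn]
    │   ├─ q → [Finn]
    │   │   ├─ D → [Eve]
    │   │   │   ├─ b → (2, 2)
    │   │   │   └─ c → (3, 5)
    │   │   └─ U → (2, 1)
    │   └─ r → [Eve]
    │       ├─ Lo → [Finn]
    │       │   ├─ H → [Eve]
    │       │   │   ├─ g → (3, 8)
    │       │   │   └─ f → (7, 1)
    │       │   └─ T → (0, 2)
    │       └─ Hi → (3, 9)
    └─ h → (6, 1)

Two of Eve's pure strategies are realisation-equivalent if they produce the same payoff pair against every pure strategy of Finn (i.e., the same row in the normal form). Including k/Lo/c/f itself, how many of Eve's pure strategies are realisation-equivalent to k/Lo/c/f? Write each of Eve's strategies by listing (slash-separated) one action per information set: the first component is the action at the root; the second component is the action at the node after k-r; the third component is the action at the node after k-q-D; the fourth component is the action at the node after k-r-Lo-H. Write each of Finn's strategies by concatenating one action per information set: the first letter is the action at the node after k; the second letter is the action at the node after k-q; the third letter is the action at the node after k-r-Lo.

Row for k/Lo/c/f (columns qDH, qDT, qUH, qUT, rDH, rDT, rUH, rUT): (3,5) (3,5) (2,1) (2,1) (7,1) (0,2) (7,1) (0,2).
Every one of Eve's information sets is on the play path for some reply by Finn when Eve follows k/Lo/c/f.
Changing the action at any of them therefore changes at least one column, so only k/Lo/c/f itself gives this row.

1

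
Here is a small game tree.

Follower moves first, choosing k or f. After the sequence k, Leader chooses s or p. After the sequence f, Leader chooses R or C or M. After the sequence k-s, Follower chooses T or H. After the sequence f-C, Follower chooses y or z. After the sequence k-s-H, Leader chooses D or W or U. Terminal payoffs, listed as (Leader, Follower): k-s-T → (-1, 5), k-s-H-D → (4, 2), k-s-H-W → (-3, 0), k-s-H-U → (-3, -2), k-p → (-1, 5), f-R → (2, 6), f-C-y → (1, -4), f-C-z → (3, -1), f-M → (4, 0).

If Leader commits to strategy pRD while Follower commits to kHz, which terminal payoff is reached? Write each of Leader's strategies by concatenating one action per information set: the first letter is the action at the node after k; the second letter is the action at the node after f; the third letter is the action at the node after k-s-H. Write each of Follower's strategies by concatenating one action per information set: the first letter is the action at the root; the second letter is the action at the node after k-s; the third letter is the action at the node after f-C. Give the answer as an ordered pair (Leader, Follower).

(-1, 5)

Trace the play path from the root:
  Follower plays k
  Leader plays p at [k]
→ terminal payoff (-1, 5).
(Leader's choice at the node after f is never reached on this path, so it doesn't affect the outcome.)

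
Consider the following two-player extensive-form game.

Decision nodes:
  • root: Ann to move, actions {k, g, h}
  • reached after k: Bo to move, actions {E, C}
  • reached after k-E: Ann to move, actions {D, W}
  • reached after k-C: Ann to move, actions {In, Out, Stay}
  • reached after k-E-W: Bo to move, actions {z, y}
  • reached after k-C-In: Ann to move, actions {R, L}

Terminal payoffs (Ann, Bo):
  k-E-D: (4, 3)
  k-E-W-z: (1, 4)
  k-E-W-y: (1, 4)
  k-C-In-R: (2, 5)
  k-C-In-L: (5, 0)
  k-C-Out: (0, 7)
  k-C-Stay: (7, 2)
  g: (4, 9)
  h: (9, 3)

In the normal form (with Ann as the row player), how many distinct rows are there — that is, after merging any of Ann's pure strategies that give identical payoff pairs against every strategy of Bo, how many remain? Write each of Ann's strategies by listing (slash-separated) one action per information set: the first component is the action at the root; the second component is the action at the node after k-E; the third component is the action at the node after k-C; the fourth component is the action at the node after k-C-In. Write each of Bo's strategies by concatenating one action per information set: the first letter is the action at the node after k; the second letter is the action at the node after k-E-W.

10

Ann has 36 pure strategies: k/D/In/R, k/D/In/L, k/D/Out/R, k/D/Out/L, k/D/Stay/R, k/D/Stay/L, k/W/In/R, k/W/In/L, k/W/Out/R, k/W/Out/L, k/W/Stay/R, k/W/Stay/L, g/D/In/R, g/D/In/L, g/D/Out/R, g/D/Out/L, g/D/Stay/R, g/D/Stay/L, g/W/In/R, g/W/In/L, g/W/Out/R, g/W/Out/L, g/W/Stay/R, g/W/Stay/L, h/D/In/R, h/D/In/L, h/D/Out/R, h/D/Out/L, h/D/Stay/R, h/D/Stay/L, h/W/In/R, h/W/In/L, h/W/Out/R, h/W/Out/L, h/W/Stay/R, h/W/Stay/L. Columns: Ez, Ey, Cz, Cy.
{k/D/In/R} → row (4,3) (4,3) (2,5) (2,5)
{k/D/In/L} → row (4,3) (4,3) (5,0) (5,0)
{k/D/Out/R, k/D/Out/L} → row (4,3) (4,3) (0,7) (0,7)
{k/D/Stay/R, k/D/Stay/L} → row (4,3) (4,3) (7,2) (7,2)
{k/W/In/R} → row (1,4) (1,4) (2,5) (2,5)
{k/W/In/L} → row (1,4) (1,4) (5,0) (5,0)
{k/W/Out/R, k/W/Out/L} → row (1,4) (1,4) (0,7) (0,7)
{k/W/Stay/R, k/W/Stay/L} → row (1,4) (1,4) (7,2) (7,2)
{g/D/In/R, g/D/In/L, g/D/Out/R, g/D/Out/L, g/D/Stay/R, g/D/Stay/L, g/W/In/R, g/W/In/L, g/W/Out/R, g/W/Out/L, g/W/Stay/R, g/W/Stay/L} → row (4,9) (4,9) (4,9) (4,9)
{h/D/In/R, h/D/In/L, h/D/Out/R, h/D/Out/L, h/D/Stay/R, h/D/Stay/L, h/W/In/R, h/W/In/L, h/W/Out/R, h/W/Out/L, h/W/Stay/R, h/W/Stay/L} → row (9,3) (9,3) (9,3) (9,3)
That's 10 distinct rows out of 36 strategies.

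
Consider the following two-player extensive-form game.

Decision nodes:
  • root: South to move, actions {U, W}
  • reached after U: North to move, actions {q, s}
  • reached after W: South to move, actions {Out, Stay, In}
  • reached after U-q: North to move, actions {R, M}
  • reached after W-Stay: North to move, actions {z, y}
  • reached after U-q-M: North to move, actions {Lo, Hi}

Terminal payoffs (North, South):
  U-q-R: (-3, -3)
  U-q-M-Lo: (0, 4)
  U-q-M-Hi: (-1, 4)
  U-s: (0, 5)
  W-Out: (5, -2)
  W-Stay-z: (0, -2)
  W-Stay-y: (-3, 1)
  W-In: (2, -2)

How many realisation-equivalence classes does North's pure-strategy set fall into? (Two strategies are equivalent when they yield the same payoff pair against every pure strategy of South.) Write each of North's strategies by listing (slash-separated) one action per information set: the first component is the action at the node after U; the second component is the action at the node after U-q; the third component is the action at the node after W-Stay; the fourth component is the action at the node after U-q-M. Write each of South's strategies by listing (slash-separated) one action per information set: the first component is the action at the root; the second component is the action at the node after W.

North has 16 pure strategies: q/R/z/Lo, q/R/z/Hi, q/R/y/Lo, q/R/y/Hi, q/M/z/Lo, q/M/z/Hi, q/M/y/Lo, q/M/y/Hi, s/R/z/Lo, s/R/z/Hi, s/R/y/Lo, s/R/y/Hi, s/M/z/Lo, s/M/z/Hi, s/M/y/Lo, s/M/y/Hi. Columns: U/Out, U/Stay, U/In, W/Out, W/Stay, W/In.
{q/R/z/Lo, q/R/z/Hi} → row (-3,-3) (-3,-3) (-3,-3) (5,-2) (0,-2) (2,-2)
{q/R/y/Lo, q/R/y/Hi} → row (-3,-3) (-3,-3) (-3,-3) (5,-2) (-3,1) (2,-2)
{q/M/z/Lo} → row (0,4) (0,4) (0,4) (5,-2) (0,-2) (2,-2)
{q/M/z/Hi} → row (-1,4) (-1,4) (-1,4) (5,-2) (0,-2) (2,-2)
{q/M/y/Lo} → row (0,4) (0,4) (0,4) (5,-2) (-3,1) (2,-2)
{q/M/y/Hi} → row (-1,4) (-1,4) (-1,4) (5,-2) (-3,1) (2,-2)
{s/R/z/Lo, s/R/z/Hi, s/M/z/Lo, s/M/z/Hi} → row (0,5) (0,5) (0,5) (5,-2) (0,-2) (2,-2)
{s/R/y/Lo, s/R/y/Hi, s/M/y/Lo, s/M/y/Hi} → row (0,5) (0,5) (0,5) (5,-2) (-3,1) (2,-2)
That's 8 distinct rows out of 16 strategies.

8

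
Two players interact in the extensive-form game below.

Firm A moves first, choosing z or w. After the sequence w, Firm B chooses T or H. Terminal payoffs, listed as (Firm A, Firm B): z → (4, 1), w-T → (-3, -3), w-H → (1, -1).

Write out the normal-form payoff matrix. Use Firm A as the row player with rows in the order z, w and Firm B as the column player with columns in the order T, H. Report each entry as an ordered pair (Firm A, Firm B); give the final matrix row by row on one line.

z: (4,1) (4,1) | w: (-3,-3) (1,-1)

Row z: T→(4,1), H→(4,1)
Row w: T→(-3,-3), H→(1,-1)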